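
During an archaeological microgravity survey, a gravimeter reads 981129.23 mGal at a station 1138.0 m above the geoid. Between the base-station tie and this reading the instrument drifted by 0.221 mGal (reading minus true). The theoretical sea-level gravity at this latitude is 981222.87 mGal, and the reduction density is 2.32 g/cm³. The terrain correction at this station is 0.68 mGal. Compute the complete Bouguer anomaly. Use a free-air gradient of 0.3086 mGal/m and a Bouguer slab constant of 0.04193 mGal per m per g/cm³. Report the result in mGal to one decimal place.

Drift-corrected reading = 981129.23 − (0.221) = 981129.009 mGal
Free-air correction = 0.3086 × 1138.0 = 351.19 mGal
Free-air anomaly = 981129.009 − 981222.87 + (351.19) = 257.329 mGal
Bouguer slab correction = 0.04193 × 2.32 × 1138.0 = 110.70 mGal
Simple Bouguer anomaly = 257.329 − (110.70) = 146.629 mGal
Complete Bouguer anomaly = 146.629 + 0.68 = 147.309 mGal

147.3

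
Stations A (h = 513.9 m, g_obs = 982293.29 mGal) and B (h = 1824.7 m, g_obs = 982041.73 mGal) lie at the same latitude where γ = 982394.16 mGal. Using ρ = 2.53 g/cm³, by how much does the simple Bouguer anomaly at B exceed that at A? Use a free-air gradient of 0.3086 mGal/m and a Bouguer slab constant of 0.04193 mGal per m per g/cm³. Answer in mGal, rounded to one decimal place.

13.9

Δg_SB(A) = 982293.29 − 982394.16 + 0.3086×513.9 − 0.04193×2.53×513.9 = 3.20 mGal
Δg_SB(B) = 982041.73 − 982394.16 + 0.3086×1824.7 − 0.04193×2.53×1824.7 = 17.10 mGal
Difference = 17.10 − (3.20) = 13.90 mGal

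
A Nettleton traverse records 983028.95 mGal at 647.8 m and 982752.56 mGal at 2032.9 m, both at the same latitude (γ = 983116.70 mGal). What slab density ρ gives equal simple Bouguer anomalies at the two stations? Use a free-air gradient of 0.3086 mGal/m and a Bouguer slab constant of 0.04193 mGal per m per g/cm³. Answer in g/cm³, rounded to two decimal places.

2.60

Δg_obs = 982752.56 − 983028.95 = -276.39 mGal over Δh = 2032.9 − 647.8 = 1385.1 m
Equal Bouguer anomalies ⇒ Δg_obs + (0.3086 − 0.04193ρ)·Δh = 0
0.3086 − 0.04193ρ = −Δg_obs/Δh = 0.19955
ρ = (0.3086 − 0.19955) / 0.04193 = 2.60 g/cm³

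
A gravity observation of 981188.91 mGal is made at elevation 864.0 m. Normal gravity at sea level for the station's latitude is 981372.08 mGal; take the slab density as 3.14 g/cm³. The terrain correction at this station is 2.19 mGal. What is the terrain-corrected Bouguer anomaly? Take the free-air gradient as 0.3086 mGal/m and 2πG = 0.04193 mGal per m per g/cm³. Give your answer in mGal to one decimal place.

Free-air correction = 0.3086 × 864.0 = 266.63 mGal
Free-air anomaly = 981188.91 − 981372.08 + (266.63) = 83.46 mGal
Bouguer slab correction = 0.04193 × 3.14 × 864.0 = 113.75 mGal
Simple Bouguer anomaly = 83.46 − (113.75) = -30.29 mGal
Complete Bouguer anomaly = -30.29 + 2.19 = -28.10 mGal

-28.1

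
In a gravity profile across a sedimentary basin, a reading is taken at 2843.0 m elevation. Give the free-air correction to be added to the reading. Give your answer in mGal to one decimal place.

Free-air correction = 0.3086 × 2843.0 = 877.3 mGal

877.3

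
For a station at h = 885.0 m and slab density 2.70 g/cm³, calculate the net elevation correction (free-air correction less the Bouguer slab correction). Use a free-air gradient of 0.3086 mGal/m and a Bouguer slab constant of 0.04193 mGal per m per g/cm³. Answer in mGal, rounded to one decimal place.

172.9

Combined gradient = 0.3086 − 0.04193 × 2.70 = 0.1953890 mGal/m
Combined elevation correction = 0.1953890 × 885.0 = 172.9 mGal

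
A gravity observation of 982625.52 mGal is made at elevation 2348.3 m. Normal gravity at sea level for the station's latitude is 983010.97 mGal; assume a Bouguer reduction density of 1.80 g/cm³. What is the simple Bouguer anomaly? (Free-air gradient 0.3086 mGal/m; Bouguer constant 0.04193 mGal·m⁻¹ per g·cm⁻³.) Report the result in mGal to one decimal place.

Free-air correction = 0.3086 × 2348.3 = 724.69 mGal
Free-air anomaly = 982625.52 − 983010.97 + (724.69) = 339.24 mGal
Bouguer slab correction = 0.04193 × 1.80 × 2348.3 = 177.24 mGal
Simple Bouguer anomaly = 339.24 − (177.24) = 162.00 mGal

162.0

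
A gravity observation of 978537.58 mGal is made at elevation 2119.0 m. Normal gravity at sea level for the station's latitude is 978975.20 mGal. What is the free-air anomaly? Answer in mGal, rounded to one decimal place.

216.3

Free-air correction = 0.3086 × 2119.0 = 653.92 mGal
Free-air anomaly = 978537.58 − 978975.20 + (653.92) = 216.30 mGal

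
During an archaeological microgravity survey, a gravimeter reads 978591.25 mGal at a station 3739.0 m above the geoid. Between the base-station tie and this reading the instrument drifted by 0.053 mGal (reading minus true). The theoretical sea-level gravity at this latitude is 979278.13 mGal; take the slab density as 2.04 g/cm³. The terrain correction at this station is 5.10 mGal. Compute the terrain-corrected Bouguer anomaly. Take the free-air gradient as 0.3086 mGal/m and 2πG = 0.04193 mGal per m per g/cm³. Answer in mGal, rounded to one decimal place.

152.2

Drift-corrected reading = 978591.25 − (0.053) = 978591.197 mGal
Free-air correction = 0.3086 × 3739.0 = 1153.86 mGal
Free-air anomaly = 978591.197 − 979278.13 + (1153.86) = 466.927 mGal
Bouguer slab correction = 0.04193 × 2.04 × 3739.0 = 319.82 mGal
Simple Bouguer anomaly = 466.927 − (319.82) = 147.107 mGal
Complete Bouguer anomaly = 147.107 + 5.10 = 152.207 mGal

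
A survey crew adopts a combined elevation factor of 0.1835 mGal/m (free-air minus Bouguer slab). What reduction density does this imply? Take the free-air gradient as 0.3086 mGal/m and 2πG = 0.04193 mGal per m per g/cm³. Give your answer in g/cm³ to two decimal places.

2.98

0.1835 = 0.3086 − 0.04193 × ρ
ρ = (0.3086 − 0.1835) / 0.04193 = 2.98 g/cm³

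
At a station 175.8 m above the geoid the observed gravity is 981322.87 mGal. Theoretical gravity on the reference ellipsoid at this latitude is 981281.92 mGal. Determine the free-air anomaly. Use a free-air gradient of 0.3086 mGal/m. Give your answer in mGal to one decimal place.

Free-air correction = 0.3086 × 175.8 = 54.25 mGal
Free-air anomaly = 981322.87 − 981281.92 + (54.25) = 95.20 mGal

95.2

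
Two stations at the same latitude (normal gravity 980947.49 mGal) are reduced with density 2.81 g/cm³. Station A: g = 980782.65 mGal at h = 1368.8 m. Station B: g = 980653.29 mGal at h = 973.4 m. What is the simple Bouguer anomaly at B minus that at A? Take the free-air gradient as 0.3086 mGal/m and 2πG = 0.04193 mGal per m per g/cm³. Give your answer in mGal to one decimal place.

-204.8

Δg_SB(A) = 980782.65 − 980947.49 + 0.3086×1368.8 − 0.04193×2.81×1368.8 = 96.30 mGal
Δg_SB(B) = 980653.29 − 980947.49 + 0.3086×973.4 − 0.04193×2.81×973.4 = -108.50 mGal
Difference = -108.50 − (96.30) = -204.80 mGal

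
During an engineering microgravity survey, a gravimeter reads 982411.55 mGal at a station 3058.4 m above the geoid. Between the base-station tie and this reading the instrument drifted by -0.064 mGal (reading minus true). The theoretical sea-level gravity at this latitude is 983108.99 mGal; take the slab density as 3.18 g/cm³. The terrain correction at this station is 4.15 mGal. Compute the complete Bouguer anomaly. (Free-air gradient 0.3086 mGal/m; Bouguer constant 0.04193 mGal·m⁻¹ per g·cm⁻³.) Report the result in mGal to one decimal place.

-157.2

Drift-corrected reading = 982411.55 − (-0.064) = 982411.614 mGal
Free-air correction = 0.3086 × 3058.4 = 943.82 mGal
Free-air anomaly = 982411.614 − 983108.99 + (943.82) = 246.444 mGal
Bouguer slab correction = 0.04193 × 3.18 × 3058.4 = 407.80 mGal
Simple Bouguer anomaly = 246.444 − (407.80) = -161.356 mGal
Complete Bouguer anomaly = -161.356 + 4.15 = -157.206 mGal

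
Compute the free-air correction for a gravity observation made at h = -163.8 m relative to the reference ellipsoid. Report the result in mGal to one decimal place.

-50.5

Free-air correction = 0.3086 × -163.8 = -50.5 mGal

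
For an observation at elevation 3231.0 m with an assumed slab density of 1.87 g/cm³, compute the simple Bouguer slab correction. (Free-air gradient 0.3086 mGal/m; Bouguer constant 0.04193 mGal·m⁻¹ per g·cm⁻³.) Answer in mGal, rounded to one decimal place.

Bouguer slab correction = 0.04193 × 1.87 × 3231.0 = 253.3 mGal

253.3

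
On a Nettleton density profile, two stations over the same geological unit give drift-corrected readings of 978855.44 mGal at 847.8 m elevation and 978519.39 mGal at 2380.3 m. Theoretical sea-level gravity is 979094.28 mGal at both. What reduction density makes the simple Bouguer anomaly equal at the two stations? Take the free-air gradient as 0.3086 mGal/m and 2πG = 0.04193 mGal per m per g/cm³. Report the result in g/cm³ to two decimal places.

Δg_obs = 978519.39 − 978855.44 = -336.05 mGal over Δh = 2380.3 − 847.8 = 1532.5 m
Equal Bouguer anomalies ⇒ Δg_obs + (0.3086 − 0.04193ρ)·Δh = 0
0.3086 − 0.04193ρ = −Δg_obs/Δh = 0.21928
ρ = (0.3086 − 0.21928) / 0.04193 = 2.13 g/cm³

2.13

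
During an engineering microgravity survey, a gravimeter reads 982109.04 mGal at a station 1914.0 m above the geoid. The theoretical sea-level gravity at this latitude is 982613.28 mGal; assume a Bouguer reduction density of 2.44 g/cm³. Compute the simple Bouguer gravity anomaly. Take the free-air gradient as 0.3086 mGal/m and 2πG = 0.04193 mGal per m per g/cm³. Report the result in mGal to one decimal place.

-109.4

Free-air correction = 0.3086 × 1914.0 = 590.66 mGal
Free-air anomaly = 982109.04 − 982613.28 + (590.66) = 86.42 mGal
Bouguer slab correction = 0.04193 × 2.44 × 1914.0 = 195.82 mGal
Simple Bouguer anomaly = 86.42 − (195.82) = -109.40 mGal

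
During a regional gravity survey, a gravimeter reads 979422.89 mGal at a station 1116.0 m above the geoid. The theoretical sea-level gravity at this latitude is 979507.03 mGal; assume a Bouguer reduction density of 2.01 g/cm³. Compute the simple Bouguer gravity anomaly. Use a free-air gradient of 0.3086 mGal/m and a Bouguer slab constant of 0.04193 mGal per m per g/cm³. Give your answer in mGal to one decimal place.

166.2

Free-air correction = 0.3086 × 1116.0 = 344.40 mGal
Free-air anomaly = 979422.89 − 979507.03 + (344.40) = 260.26 mGal
Bouguer slab correction = 0.04193 × 2.01 × 1116.0 = 94.06 mGal
Simple Bouguer anomaly = 260.26 − (94.06) = 166.20 mGal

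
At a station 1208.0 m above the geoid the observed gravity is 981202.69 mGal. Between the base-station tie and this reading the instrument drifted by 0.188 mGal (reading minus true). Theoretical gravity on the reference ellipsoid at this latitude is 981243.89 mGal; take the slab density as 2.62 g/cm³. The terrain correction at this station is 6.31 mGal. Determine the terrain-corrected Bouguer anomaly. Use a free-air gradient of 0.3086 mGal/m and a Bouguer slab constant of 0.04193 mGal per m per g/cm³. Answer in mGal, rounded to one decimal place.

205.0

Drift-corrected reading = 981202.69 − (0.188) = 981202.502 mGal
Free-air correction = 0.3086 × 1208.0 = 372.79 mGal
Free-air anomaly = 981202.502 − 981243.89 + (372.79) = 331.402 mGal
Bouguer slab correction = 0.04193 × 2.62 × 1208.0 = 132.71 mGal
Simple Bouguer anomaly = 331.402 − (132.71) = 198.692 mGal
Complete Bouguer anomaly = 198.692 + 6.31 = 205.002 mGal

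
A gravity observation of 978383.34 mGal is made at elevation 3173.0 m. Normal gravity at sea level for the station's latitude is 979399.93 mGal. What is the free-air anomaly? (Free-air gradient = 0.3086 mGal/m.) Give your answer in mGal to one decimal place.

-37.4

Free-air correction = 0.3086 × 3173.0 = 979.19 mGal
Free-air anomaly = 978383.34 − 979399.93 + (979.19) = -37.40 mGal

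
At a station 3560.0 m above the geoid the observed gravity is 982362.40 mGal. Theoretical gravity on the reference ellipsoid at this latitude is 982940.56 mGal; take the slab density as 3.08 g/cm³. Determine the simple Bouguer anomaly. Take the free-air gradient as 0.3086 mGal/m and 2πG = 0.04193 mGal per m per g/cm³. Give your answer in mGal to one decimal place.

60.7

Free-air correction = 0.3086 × 3560.0 = 1098.62 mGal
Free-air anomaly = 982362.40 − 982940.56 + (1098.62) = 520.46 mGal
Bouguer slab correction = 0.04193 × 3.08 × 3560.0 = 459.75 mGal
Simple Bouguer anomaly = 520.46 − (459.75) = 60.71 mGal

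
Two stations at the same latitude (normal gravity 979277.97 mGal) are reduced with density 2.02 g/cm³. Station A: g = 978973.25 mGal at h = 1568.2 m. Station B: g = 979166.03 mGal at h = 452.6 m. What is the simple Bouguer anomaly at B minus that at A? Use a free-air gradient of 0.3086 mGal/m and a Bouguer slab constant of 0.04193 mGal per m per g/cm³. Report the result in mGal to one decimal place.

-57.0

Δg_SB(A) = 978973.25 − 979277.97 + 0.3086×1568.2 − 0.04193×2.02×1568.2 = 46.40 mGal
Δg_SB(B) = 979166.03 − 979277.97 + 0.3086×452.6 − 0.04193×2.02×452.6 = -10.60 mGal
Difference = -10.60 − (46.40) = -57.00 mGal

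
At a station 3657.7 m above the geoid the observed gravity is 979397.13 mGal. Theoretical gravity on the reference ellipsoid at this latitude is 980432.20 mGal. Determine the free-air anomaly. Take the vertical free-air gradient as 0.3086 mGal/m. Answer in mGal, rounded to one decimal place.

Free-air correction = 0.3086 × 3657.7 = 1128.77 mGal
Free-air anomaly = 979397.13 − 980432.20 + (1128.77) = 93.70 mGal

93.7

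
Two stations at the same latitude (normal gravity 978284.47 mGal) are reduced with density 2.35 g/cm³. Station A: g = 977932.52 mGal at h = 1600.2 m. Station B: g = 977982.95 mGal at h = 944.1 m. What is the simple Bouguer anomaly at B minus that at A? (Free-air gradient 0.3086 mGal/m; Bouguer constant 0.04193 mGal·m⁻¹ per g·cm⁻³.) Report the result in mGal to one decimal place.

Δg_SB(A) = 977932.52 − 978284.47 + 0.3086×1600.2 − 0.04193×2.35×1600.2 = -15.80 mGal
Δg_SB(B) = 977982.95 − 978284.47 + 0.3086×944.1 − 0.04193×2.35×944.1 = -103.20 mGal
Difference = -103.20 − (-15.80) = -87.40 mGal

-87.4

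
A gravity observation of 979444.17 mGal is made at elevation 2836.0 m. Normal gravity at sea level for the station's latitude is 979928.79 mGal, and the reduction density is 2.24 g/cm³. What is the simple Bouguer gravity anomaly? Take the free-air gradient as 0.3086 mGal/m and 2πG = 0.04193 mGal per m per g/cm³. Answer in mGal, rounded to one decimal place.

Free-air correction = 0.3086 × 2836.0 = 875.19 mGal
Free-air anomaly = 979444.17 − 979928.79 + (875.19) = 390.57 mGal
Bouguer slab correction = 0.04193 × 2.24 × 2836.0 = 266.37 mGal
Simple Bouguer anomaly = 390.57 − (266.37) = 124.20 mGal

124.2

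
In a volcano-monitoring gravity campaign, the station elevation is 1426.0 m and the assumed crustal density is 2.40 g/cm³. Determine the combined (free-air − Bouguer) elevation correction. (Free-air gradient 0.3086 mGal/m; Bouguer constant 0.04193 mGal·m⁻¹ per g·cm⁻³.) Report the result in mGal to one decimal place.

Combined gradient = 0.3086 − 0.04193 × 2.40 = 0.2079680 mGal/m
Combined elevation correction = 0.2079680 × 1426.0 = 296.6 mGal

296.6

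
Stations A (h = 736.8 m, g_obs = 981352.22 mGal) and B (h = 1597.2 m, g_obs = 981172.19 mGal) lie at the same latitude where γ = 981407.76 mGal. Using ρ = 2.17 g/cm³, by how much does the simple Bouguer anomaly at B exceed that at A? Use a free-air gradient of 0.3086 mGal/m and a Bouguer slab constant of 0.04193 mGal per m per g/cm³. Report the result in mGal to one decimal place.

Δg_SB(A) = 981352.22 − 981407.76 + 0.3086×736.8 − 0.04193×2.17×736.8 = 104.80 mGal
Δg_SB(B) = 981172.19 − 981407.76 + 0.3086×1597.2 − 0.04193×2.17×1597.2 = 112.00 mGal
Difference = 112.00 − (104.80) = 7.20 mGal

7.2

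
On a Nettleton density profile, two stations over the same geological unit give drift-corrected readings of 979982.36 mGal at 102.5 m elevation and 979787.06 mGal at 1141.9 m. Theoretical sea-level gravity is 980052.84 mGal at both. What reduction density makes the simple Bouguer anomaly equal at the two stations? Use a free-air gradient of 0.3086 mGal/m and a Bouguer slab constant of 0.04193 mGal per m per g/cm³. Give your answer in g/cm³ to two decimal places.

2.88

Δg_obs = 979787.06 − 979982.36 = -195.30 mGal over Δh = 1141.9 − 102.5 = 1039.4 m
Equal Bouguer anomalies ⇒ Δg_obs + (0.3086 − 0.04193ρ)·Δh = 0
0.3086 − 0.04193ρ = −Δg_obs/Δh = 0.18790
ρ = (0.3086 − 0.18790) / 0.04193 = 2.88 g/cm³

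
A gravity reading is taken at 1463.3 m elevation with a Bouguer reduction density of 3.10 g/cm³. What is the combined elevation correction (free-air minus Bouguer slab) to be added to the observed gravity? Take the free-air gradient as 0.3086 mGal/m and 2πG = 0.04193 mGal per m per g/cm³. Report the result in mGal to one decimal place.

261.4

Combined gradient = 0.3086 − 0.04193 × 3.10 = 0.1786170 mGal/m
Combined elevation correction = 0.1786170 × 1463.3 = 261.4 mGal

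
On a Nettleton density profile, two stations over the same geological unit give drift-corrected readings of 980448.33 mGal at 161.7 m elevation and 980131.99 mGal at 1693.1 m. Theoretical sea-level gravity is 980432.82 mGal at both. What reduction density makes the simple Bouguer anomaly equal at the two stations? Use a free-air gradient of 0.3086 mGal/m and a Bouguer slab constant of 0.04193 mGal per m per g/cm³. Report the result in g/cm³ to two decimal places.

Δg_obs = 980131.99 − 980448.33 = -316.34 mGal over Δh = 1693.1 − 161.7 = 1531.4 m
Equal Bouguer anomalies ⇒ Δg_obs + (0.3086 − 0.04193ρ)·Δh = 0
0.3086 − 0.04193ρ = −Δg_obs/Δh = 0.20657
ρ = (0.3086 − 0.20657) / 0.04193 = 2.43 g/cm³

2.43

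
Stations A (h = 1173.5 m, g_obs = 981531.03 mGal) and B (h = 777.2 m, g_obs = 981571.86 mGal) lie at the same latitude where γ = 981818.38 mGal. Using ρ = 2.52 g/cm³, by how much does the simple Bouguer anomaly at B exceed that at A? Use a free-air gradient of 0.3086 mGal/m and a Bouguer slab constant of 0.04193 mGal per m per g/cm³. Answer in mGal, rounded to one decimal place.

Δg_SB(A) = 981531.03 − 981818.38 + 0.3086×1173.5 − 0.04193×2.52×1173.5 = -49.20 mGal
Δg_SB(B) = 981571.86 − 981818.38 + 0.3086×777.2 − 0.04193×2.52×777.2 = -88.80 mGal
Difference = -88.80 − (-49.20) = -39.60 mGal

-39.6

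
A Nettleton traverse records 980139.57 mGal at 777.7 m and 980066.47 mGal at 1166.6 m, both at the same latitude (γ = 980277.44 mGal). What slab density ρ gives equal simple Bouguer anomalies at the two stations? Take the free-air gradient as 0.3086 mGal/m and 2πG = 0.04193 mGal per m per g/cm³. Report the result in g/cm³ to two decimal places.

Δg_obs = 980066.47 − 980139.57 = -73.10 mGal over Δh = 1166.6 − 777.7 = 388.9 m
Equal Bouguer anomalies ⇒ Δg_obs + (0.3086 − 0.04193ρ)·Δh = 0
0.3086 − 0.04193ρ = −Δg_obs/Δh = 0.18797
ρ = (0.3086 − 0.18797) / 0.04193 = 2.88 g/cm³

2.88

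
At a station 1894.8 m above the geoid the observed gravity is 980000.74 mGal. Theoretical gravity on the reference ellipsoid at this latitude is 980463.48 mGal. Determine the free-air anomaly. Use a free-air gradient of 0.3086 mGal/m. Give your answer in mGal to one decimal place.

122.0

Free-air correction = 0.3086 × 1894.8 = 584.74 mGal
Free-air anomaly = 980000.74 − 980463.48 + (584.74) = 122.00 mGal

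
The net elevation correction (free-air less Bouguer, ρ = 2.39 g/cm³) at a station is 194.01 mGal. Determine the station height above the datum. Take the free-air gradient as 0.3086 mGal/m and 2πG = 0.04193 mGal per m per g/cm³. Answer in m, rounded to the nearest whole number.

Combined gradient = 0.3086 − 0.04193 × 2.39 = 0.2083873 mGal/m
h = 194.01 / 0.2083873 = 931.01 m

931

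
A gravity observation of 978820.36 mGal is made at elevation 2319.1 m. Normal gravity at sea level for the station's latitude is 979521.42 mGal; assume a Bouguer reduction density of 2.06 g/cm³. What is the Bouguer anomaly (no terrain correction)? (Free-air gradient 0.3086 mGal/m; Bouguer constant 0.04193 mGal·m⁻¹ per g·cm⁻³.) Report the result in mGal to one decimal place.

Free-air correction = 0.3086 × 2319.1 = 715.67 mGal
Free-air anomaly = 978820.36 − 979521.42 + (715.67) = 14.61 mGal
Bouguer slab correction = 0.04193 × 2.06 × 2319.1 = 200.31 mGal
Simple Bouguer anomaly = 14.61 − (200.31) = -185.70 mGal

-185.7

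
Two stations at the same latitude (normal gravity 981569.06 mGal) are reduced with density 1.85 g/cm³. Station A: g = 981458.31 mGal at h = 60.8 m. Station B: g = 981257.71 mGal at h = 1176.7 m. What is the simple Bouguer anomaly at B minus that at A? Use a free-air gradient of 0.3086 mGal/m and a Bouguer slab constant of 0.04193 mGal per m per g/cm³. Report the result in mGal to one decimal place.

Δg_SB(A) = 981458.31 − 981569.06 + 0.3086×60.8 − 0.04193×1.85×60.8 = -96.70 mGal
Δg_SB(B) = 981257.71 − 981569.06 + 0.3086×1176.7 − 0.04193×1.85×1176.7 = -39.50 mGal
Difference = -39.50 − (-96.70) = 57.20 mGal

57.2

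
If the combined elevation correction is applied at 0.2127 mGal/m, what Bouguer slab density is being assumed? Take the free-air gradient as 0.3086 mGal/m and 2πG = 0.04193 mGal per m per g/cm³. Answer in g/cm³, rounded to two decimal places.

0.2127 = 0.3086 − 0.04193 × ρ
ρ = (0.3086 − 0.2127) / 0.04193 = 2.29 g/cm³

2.29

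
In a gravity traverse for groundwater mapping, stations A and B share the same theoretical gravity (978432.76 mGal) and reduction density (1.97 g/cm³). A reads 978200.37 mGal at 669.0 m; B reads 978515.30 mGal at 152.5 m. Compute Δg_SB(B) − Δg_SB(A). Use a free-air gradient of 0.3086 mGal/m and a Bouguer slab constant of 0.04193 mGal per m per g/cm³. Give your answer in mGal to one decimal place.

Δg_SB(A) = 978200.37 − 978432.76 + 0.3086×669.0 − 0.04193×1.97×669.0 = -81.20 mGal
Δg_SB(B) = 978515.30 − 978432.76 + 0.3086×152.5 − 0.04193×1.97×152.5 = 117.00 mGal
Difference = 117.00 − (-81.20) = 198.20 mGal

198.2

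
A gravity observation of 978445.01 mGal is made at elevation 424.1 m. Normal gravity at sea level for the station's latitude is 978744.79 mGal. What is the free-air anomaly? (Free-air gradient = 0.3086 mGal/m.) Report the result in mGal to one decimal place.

-168.9

Free-air correction = 0.3086 × 424.1 = 130.88 mGal
Free-air anomaly = 978445.01 − 978744.79 + (130.88) = -168.90 mGal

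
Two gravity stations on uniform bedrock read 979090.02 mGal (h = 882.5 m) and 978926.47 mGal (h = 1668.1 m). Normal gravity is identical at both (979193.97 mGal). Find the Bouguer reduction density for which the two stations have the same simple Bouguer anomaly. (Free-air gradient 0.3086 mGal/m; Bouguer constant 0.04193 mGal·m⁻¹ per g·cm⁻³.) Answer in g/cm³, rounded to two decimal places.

Δg_obs = 978926.47 − 979090.02 = -163.55 mGal over Δh = 1668.1 − 882.5 = 785.6 m
Equal Bouguer anomalies ⇒ Δg_obs + (0.3086 − 0.04193ρ)·Δh = 0
0.3086 − 0.04193ρ = −Δg_obs/Δh = 0.20818
ρ = (0.3086 − 0.20818) / 0.04193 = 2.39 g/cm³

2.39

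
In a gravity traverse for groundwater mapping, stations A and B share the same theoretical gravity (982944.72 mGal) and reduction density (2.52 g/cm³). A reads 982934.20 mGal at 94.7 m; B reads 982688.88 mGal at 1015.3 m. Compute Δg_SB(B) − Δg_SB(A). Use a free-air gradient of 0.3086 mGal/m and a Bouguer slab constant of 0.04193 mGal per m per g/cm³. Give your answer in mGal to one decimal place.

-58.5

Δg_SB(A) = 982934.20 − 982944.72 + 0.3086×94.7 − 0.04193×2.52×94.7 = 8.70 mGal
Δg_SB(B) = 982688.88 − 982944.72 + 0.3086×1015.3 − 0.04193×2.52×1015.3 = -49.80 mGal
Difference = -49.80 − (8.70) = -58.50 mGal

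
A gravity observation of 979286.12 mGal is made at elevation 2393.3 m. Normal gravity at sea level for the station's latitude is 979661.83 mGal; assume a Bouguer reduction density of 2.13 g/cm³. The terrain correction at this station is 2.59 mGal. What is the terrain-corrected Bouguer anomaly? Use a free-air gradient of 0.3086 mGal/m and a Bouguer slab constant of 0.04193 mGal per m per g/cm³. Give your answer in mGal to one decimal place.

151.7

Free-air correction = 0.3086 × 2393.3 = 738.57 mGal
Free-air anomaly = 979286.12 − 979661.83 + (738.57) = 362.86 mGal
Bouguer slab correction = 0.04193 × 2.13 × 2393.3 = 213.75 mGal
Simple Bouguer anomaly = 362.86 − (213.75) = 149.11 mGal
Complete Bouguer anomaly = 149.11 + 2.59 = 151.70 mGal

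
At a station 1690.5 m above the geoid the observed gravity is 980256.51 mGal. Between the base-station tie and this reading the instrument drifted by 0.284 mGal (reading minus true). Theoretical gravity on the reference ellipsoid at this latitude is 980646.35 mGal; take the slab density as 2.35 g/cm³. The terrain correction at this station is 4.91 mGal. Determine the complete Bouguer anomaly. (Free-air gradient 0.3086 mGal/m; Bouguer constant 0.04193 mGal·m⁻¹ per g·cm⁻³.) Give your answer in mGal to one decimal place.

Drift-corrected reading = 980256.51 − (0.284) = 980256.226 mGal
Free-air correction = 0.3086 × 1690.5 = 521.69 mGal
Free-air anomaly = 980256.226 − 980646.35 + (521.69) = 131.566 mGal
Bouguer slab correction = 0.04193 × 2.35 × 1690.5 = 166.57 mGal
Simple Bouguer anomaly = 131.566 − (166.57) = -35.004 mGal
Complete Bouguer anomaly = -35.004 + 4.91 = -30.094 mGal

-30.1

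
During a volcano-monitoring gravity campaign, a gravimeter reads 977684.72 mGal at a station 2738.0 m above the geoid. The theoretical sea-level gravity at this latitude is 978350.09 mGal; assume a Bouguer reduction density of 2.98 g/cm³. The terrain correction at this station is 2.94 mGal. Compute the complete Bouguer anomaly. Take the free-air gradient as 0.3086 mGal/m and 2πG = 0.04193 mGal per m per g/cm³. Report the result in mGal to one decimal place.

Free-air correction = 0.3086 × 2738.0 = 844.95 mGal
Free-air anomaly = 977684.72 − 978350.09 + (844.95) = 179.58 mGal
Bouguer slab correction = 0.04193 × 2.98 × 2738.0 = 342.12 mGal
Simple Bouguer anomaly = 179.58 − (342.12) = -162.54 mGal
Complete Bouguer anomaly = -162.54 + 2.94 = -159.60 mGal

-159.6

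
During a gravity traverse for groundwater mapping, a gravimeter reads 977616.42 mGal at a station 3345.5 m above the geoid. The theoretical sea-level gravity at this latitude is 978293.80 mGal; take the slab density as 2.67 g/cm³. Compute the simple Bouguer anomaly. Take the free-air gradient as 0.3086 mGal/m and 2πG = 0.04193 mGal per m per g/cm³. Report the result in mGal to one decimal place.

Free-air correction = 0.3086 × 3345.5 = 1032.42 mGal
Free-air anomaly = 977616.42 − 978293.80 + (1032.42) = 355.04 mGal
Bouguer slab correction = 0.04193 × 2.67 × 3345.5 = 374.54 mGal
Simple Bouguer anomaly = 355.04 − (374.54) = -19.50 mGal

-19.5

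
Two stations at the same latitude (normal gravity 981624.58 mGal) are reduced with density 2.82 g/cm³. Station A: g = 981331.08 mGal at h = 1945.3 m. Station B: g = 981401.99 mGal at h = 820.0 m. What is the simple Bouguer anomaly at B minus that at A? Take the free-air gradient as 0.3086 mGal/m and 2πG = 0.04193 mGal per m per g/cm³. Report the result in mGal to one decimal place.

-143.3

Δg_SB(A) = 981331.08 − 981624.58 + 0.3086×1945.3 − 0.04193×2.82×1945.3 = 76.80 mGal
Δg_SB(B) = 981401.99 − 981624.58 + 0.3086×820.0 − 0.04193×2.82×820.0 = -66.50 mGal
Difference = -66.50 − (76.80) = -143.30 mGal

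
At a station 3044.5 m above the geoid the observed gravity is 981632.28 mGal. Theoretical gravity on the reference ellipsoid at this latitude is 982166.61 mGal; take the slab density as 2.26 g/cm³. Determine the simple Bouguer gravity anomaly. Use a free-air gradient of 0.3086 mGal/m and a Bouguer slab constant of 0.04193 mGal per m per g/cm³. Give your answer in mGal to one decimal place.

Free-air correction = 0.3086 × 3044.5 = 939.53 mGal
Free-air anomaly = 981632.28 − 982166.61 + (939.53) = 405.20 mGal
Bouguer slab correction = 0.04193 × 2.26 × 3044.5 = 288.50 mGal
Simple Bouguer anomaly = 405.20 − (288.50) = 116.70 mGal

116.7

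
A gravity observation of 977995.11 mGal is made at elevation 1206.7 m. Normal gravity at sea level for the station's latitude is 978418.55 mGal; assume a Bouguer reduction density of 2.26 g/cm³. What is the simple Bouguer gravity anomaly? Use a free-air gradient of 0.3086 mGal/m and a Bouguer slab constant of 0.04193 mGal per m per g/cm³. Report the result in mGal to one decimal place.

Free-air correction = 0.3086 × 1206.7 = 372.39 mGal
Free-air anomaly = 977995.11 − 978418.55 + (372.39) = -51.05 mGal
Bouguer slab correction = 0.04193 × 2.26 × 1206.7 = 114.35 mGal
Simple Bouguer anomaly = -51.05 − (114.35) = -165.40 mGal

-165.4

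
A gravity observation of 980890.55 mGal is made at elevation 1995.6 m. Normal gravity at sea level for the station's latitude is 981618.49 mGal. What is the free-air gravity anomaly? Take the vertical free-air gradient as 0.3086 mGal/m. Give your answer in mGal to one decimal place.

-112.1

Free-air correction = 0.3086 × 1995.6 = 615.84 mGal
Free-air anomaly = 980890.55 − 981618.49 + (615.84) = -112.10 mGal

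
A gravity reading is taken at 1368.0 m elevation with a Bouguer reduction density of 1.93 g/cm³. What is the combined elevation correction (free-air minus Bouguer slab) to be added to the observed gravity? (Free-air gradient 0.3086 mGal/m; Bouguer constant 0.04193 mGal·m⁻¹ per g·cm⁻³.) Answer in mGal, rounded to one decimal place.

311.5

Combined gradient = 0.3086 − 0.04193 × 1.93 = 0.2276751 mGal/m
Combined elevation correction = 0.2276751 × 1368.0 = 311.5 mGal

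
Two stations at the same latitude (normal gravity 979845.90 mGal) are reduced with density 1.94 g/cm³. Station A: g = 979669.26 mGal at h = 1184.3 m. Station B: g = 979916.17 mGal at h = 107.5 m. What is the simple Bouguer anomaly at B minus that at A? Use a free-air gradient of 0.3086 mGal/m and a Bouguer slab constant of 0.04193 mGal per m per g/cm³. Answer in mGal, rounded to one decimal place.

Δg_SB(A) = 979669.26 − 979845.90 + 0.3086×1184.3 − 0.04193×1.94×1184.3 = 92.50 mGal
Δg_SB(B) = 979916.17 − 979845.90 + 0.3086×107.5 − 0.04193×1.94×107.5 = 94.70 mGal
Difference = 94.70 − (92.50) = 2.20 mGal

2.2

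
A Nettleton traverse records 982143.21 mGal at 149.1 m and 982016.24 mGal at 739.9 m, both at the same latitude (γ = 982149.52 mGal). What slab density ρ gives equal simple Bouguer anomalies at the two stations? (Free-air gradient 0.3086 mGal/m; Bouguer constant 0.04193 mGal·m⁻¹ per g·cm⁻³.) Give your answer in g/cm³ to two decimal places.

Δg_obs = 982016.24 − 982143.21 = -126.97 mGal over Δh = 739.9 − 149.1 = 590.8 m
Equal Bouguer anomalies ⇒ Δg_obs + (0.3086 − 0.04193ρ)·Δh = 0
0.3086 − 0.04193ρ = −Δg_obs/Δh = 0.21491
ρ = (0.3086 − 0.21491) / 0.04193 = 2.23 g/cm³

2.23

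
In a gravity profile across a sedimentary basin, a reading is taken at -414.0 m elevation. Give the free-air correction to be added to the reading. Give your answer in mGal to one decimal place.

Free-air correction = 0.3086 × -414.0 = -127.8 mGal

-127.8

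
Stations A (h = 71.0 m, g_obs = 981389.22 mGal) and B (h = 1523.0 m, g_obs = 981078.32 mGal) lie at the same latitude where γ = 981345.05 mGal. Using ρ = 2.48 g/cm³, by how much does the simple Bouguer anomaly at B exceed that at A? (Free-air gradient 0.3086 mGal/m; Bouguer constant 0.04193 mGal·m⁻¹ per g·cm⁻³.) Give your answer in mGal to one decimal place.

-13.8

Δg_SB(A) = 981389.22 − 981345.05 + 0.3086×71.0 − 0.04193×2.48×71.0 = 58.70 mGal
Δg_SB(B) = 981078.32 − 981345.05 + 0.3086×1523.0 − 0.04193×2.48×1523.0 = 44.90 mGal
Difference = 44.90 − (58.70) = -13.80 mGal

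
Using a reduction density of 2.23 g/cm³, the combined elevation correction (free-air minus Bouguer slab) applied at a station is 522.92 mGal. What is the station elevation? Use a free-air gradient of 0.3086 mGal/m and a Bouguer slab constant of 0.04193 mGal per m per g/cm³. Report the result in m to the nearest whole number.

Combined gradient = 0.3086 − 0.04193 × 2.23 = 0.2150961 mGal/m
h = 522.92 / 0.2150961 = 2431.10 m

2431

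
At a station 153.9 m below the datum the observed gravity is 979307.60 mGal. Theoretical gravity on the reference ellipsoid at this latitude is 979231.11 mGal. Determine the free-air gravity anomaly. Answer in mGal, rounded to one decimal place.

Free-air correction = 0.3086 × -153.9 = -47.49 mGal
Free-air anomaly = 979307.60 − 979231.11 + (-47.49) = 29.00 mGal

29.0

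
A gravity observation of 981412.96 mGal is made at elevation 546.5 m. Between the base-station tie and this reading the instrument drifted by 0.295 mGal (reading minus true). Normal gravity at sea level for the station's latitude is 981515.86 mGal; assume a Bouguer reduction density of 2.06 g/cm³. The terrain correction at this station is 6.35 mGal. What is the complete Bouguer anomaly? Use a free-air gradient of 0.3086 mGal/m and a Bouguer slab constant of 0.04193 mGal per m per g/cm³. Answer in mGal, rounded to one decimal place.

24.6

Drift-corrected reading = 981412.96 − (0.295) = 981412.665 mGal
Free-air correction = 0.3086 × 546.5 = 168.65 mGal
Free-air anomaly = 981412.665 − 981515.86 + (168.65) = 65.455 mGal
Bouguer slab correction = 0.04193 × 2.06 × 546.5 = 47.20 mGal
Simple Bouguer anomaly = 65.455 − (47.20) = 18.255 mGal
Complete Bouguer anomaly = 18.255 + 6.35 = 24.605 mGal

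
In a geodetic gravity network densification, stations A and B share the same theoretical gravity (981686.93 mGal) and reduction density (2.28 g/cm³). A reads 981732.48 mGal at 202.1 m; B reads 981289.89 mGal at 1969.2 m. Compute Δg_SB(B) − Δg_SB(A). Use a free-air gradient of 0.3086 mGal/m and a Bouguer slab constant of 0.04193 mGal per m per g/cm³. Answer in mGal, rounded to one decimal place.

-66.2

Δg_SB(A) = 981732.48 − 981686.93 + 0.3086×202.1 − 0.04193×2.28×202.1 = 88.60 mGal
Δg_SB(B) = 981289.89 − 981686.93 + 0.3086×1969.2 − 0.04193×2.28×1969.2 = 22.40 mGal
Difference = 22.40 − (88.60) = -66.20 mGal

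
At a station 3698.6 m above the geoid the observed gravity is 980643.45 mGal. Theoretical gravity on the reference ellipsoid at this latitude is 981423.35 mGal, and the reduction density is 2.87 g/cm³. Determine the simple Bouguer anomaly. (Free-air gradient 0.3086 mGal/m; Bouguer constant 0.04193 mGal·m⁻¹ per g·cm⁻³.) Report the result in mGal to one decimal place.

-83.6

Free-air correction = 0.3086 × 3698.6 = 1141.39 mGal
Free-air anomaly = 980643.45 − 981423.35 + (1141.39) = 361.49 mGal
Bouguer slab correction = 0.04193 × 2.87 × 3698.6 = 445.09 mGal
Simple Bouguer anomaly = 361.49 − (445.09) = -83.60 mGal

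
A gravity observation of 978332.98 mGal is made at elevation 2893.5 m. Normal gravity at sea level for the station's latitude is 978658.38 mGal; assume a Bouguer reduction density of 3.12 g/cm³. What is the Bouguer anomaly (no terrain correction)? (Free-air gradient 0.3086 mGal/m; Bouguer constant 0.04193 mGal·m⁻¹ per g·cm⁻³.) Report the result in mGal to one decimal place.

Free-air correction = 0.3086 × 2893.5 = 892.93 mGal
Free-air anomaly = 978332.98 − 978658.38 + (892.93) = 567.53 mGal
Bouguer slab correction = 0.04193 × 3.12 × 2893.5 = 378.53 mGal
Simple Bouguer anomaly = 567.53 − (378.53) = 189.00 mGal

189.0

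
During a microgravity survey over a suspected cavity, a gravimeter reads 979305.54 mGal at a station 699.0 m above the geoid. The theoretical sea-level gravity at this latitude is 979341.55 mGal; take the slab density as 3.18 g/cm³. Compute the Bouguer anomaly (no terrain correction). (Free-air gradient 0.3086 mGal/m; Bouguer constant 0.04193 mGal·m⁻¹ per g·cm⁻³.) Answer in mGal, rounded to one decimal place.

Free-air correction = 0.3086 × 699.0 = 215.71 mGal
Free-air anomaly = 979305.54 − 979341.55 + (215.71) = 179.70 mGal
Bouguer slab correction = 0.04193 × 3.18 × 699.0 = 93.20 mGal
Simple Bouguer anomaly = 179.70 − (93.20) = 86.50 mGal

86.5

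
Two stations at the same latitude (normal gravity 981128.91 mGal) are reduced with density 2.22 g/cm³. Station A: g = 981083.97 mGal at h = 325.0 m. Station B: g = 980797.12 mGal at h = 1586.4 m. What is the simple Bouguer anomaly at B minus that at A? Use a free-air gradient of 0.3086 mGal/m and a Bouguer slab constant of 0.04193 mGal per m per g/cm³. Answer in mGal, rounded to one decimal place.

-15.0

Δg_SB(A) = 981083.97 − 981128.91 + 0.3086×325.0 − 0.04193×2.22×325.0 = 25.10 mGal
Δg_SB(B) = 980797.12 − 981128.91 + 0.3086×1586.4 − 0.04193×2.22×1586.4 = 10.10 mGal
Difference = 10.10 − (25.10) = -15.00 mGal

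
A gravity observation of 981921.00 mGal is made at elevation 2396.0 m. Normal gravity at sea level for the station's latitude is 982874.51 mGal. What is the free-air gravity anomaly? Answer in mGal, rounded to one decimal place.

Free-air correction = 0.3086 × 2396.0 = 739.41 mGal
Free-air anomaly = 981921.00 − 982874.51 + (739.41) = -214.10 mGal

-214.1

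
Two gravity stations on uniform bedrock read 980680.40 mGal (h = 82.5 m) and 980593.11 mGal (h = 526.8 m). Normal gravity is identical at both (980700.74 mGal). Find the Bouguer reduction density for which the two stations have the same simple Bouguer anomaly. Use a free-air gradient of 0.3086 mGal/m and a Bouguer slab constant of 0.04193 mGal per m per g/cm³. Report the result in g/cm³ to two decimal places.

2.67

Δg_obs = 980593.11 − 980680.40 = -87.29 mGal over Δh = 526.8 − 82.5 = 444.3 m
Equal Bouguer anomalies ⇒ Δg_obs + (0.3086 − 0.04193ρ)·Δh = 0
0.3086 − 0.04193ρ = −Δg_obs/Δh = 0.19647
ρ = (0.3086 − 0.19647) / 0.04193 = 2.67 g/cm³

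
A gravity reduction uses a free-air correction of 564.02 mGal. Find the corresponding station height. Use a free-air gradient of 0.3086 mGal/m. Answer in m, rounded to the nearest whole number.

h = 564.02 / 0.3086 = 1827.67 m

1828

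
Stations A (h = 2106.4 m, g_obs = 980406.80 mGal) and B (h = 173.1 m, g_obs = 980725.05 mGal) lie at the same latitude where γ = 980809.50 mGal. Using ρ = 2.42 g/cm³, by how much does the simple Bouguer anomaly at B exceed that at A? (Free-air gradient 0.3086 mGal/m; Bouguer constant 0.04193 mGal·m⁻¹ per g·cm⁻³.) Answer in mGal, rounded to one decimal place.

Δg_SB(A) = 980406.80 − 980809.50 + 0.3086×2106.4 − 0.04193×2.42×2106.4 = 33.60 mGal
Δg_SB(B) = 980725.05 − 980809.50 + 0.3086×173.1 − 0.04193×2.42×173.1 = -48.60 mGal
Difference = -48.60 − (33.60) = -82.20 mGal

-82.2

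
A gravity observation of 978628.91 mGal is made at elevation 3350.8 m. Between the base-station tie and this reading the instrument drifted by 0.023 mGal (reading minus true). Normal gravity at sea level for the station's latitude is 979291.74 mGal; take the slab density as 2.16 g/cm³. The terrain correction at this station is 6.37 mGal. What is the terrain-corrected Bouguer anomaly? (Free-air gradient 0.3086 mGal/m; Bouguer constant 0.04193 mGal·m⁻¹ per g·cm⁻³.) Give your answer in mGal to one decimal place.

Drift-corrected reading = 978628.91 − (0.023) = 978628.887 mGal
Free-air correction = 0.3086 × 3350.8 = 1034.06 mGal
Free-air anomaly = 978628.887 − 979291.74 + (1034.06) = 371.207 mGal
Bouguer slab correction = 0.04193 × 2.16 × 3350.8 = 303.48 mGal
Simple Bouguer anomaly = 371.207 − (303.48) = 67.727 mGal
Complete Bouguer anomaly = 67.727 + 6.37 = 74.097 mGal

74.1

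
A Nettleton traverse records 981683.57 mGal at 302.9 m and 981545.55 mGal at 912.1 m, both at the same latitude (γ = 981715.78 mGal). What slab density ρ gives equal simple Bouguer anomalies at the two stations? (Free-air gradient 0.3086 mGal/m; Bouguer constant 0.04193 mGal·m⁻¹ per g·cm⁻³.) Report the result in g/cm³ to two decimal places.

Δg_obs = 981545.55 − 981683.57 = -138.02 mGal over Δh = 912.1 − 302.9 = 609.2 m
Equal Bouguer anomalies ⇒ Δg_obs + (0.3086 − 0.04193ρ)·Δh = 0
0.3086 − 0.04193ρ = −Δg_obs/Δh = 0.22656
ρ = (0.3086 − 0.22656) / 0.04193 = 1.96 g/cm³

1.96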